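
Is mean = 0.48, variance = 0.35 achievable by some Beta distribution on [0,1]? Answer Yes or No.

For any Beta, Var(X) < E[X]·(1−E[X]).
Here μ(1−μ) = 0.48×0.52 = 0.2496, and 0.35 ≥ 0.2496.

No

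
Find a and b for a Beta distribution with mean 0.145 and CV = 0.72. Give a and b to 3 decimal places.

Var = (CV·μ)² = (0.72×0.145)² = 0.010899.
a+b = μ(1−μ)/Var − 1 = 0.123975/0.010899 − 1 = 10.3745.
Thus a = 0.145·10.3745 = 1.504 and b = 0.855·10.3745 = 8.870.

a = 1.504, b = 8.870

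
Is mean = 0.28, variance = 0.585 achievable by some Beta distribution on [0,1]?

No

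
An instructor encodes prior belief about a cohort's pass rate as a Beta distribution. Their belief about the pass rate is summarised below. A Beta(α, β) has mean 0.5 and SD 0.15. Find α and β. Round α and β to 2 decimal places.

α = 5.06, β = 5.06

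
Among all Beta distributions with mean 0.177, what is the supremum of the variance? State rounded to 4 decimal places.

Var = μ(1−μ)/(α+β+1), which approaches μ(1−μ) as α+β → 0.
So the supremum is μ(1−μ) = 0.177×0.823 = 0.1457.

0.1457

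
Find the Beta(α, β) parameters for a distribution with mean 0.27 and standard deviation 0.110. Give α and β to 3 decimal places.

σ² = 0.110² = 0.012100.
With s = α+β, Var = μ(1−μ)/(s+1), so s+1 = (0.27×0.73)/0.012100 = 16.2893 and s = 15.2893.
α = μs = 4.128, β = (1−μ)s = 11.161.

α = 4.128, β = 11.161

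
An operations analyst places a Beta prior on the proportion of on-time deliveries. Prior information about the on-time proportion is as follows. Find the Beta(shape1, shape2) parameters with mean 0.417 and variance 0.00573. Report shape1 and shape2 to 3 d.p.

shape1 = 17.275, shape2 = 24.152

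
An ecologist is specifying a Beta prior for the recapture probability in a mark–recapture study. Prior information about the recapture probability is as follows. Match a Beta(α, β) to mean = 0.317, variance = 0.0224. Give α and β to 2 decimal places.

α = 2.75, β = 5.92

Let s = α+β. The Beta variance is μ(1−μ)/(s+1).
So s+1 = μ(1−μ)/σ² = (0.317×0.683)/0.0224 = 0.216511/0.0224 = 9.6657, giving s = 8.6657.
Then α = μs = 0.317×8.6657 = 2.75 and β = (1−μ)s = 0.683×8.6657 = 5.92.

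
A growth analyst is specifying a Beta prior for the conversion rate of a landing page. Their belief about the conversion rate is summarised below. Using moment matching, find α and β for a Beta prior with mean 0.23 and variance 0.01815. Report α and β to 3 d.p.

Let s = α+β. The Beta variance is μ(1−μ)/(s+1).
So s+1 = μ(1−μ)/σ² = (0.23×0.77)/0.01815 = 0.1771/0.01815 = 9.7576, giving s = 8.7576.
Then α = μs = 0.23×8.7576 = 2.014 and β = (1−μ)s = 0.77×8.7576 = 6.743.

α = 2.014, β = 6.743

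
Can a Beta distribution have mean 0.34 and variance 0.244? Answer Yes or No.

A Beta with mean μ has variance μ(1−μ)/(α+β+1) < μ(1−μ).
Here μ(1−μ) = 0.34×0.66 = 0.2244, and 0.244 ≥ 0.2244.

No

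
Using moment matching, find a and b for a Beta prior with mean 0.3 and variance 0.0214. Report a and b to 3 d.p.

a = 2.644, b = 6.169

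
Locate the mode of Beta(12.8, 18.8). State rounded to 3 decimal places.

With α,β > 1, mode = (α−1)/(α+β−2) = 11.8/29.6 = 0.399.

0.399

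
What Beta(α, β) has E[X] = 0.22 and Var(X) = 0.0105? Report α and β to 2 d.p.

By moment matching, α+β = μ(1−μ)/σ² − 1 = (0.22·0.78)/0.0105 − 1 = 16.3429 − 1 = 15.3429.
Since α/(α+β) = μ, α = 0.22·15.3429 = 3.38 and β = 0.78·15.3429 = 11.97.

α = 3.38, β = 11.97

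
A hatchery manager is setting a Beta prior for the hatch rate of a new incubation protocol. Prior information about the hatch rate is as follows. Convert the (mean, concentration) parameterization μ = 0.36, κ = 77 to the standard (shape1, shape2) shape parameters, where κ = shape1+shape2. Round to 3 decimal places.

shape1 = 27.720, shape2 = 49.280

Split κ in proportion μ : (1−μ): shape1 = 0.36·77 = 27.720, shape2 = 77 − 27.720 = 49.280.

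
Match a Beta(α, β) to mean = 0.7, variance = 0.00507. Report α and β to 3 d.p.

Write ν = α+β; then α = μν and Var = μ(1−μ)/(ν+1).
ν = μ(1−μ)/Var − 1 = 0.21/0.00507 − 1 = 40.4201.
α = 0.7·40.4201 = 28.294, β = 0.3·40.4201 = 12.126.

α = 28.294, β = 12.126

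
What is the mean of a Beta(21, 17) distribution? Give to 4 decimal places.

E[X] = α/(α+β) = 21/38 = 0.5526.

0.5526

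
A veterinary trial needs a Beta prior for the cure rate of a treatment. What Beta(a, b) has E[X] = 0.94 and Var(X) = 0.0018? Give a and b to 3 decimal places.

Write ν = a+b; then a = μν and Var = μ(1−μ)/(ν+1).
ν = μ(1−μ)/Var − 1 = 0.0564/0.0018 − 1 = 30.3333.
a = 0.94·30.3333 = 28.513, b = 0.06·30.3333 = 1.820.

a = 28.513, b = 1.820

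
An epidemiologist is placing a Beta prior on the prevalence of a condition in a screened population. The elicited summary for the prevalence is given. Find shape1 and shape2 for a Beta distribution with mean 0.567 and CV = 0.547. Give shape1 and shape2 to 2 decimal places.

σ = CV·μ = 0.547×0.567 = 0.31015, so σ² = 0.096192.
s+1 = μ(1−μ)/σ² = 0.245511/0.096192 = 2.5523, so s = shape1+shape2 = 1.5523.
shape1 = μs = 0.88, shape2 = (1−μ)s = 0.67.

shape1 = 0.88, shape2 = 0.67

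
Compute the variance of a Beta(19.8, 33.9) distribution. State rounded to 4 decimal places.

0.0043

Var = αβ/[(α+β)²(α+β+1)] = (19.8×33.9)/(53.7²×54.7) = 671.22/157737.843 = 0.0043.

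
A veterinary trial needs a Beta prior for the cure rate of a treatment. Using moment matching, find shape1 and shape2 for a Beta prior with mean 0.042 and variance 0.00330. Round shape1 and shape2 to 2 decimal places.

By moment matching, shape1+shape2 = μ(1−μ)/σ² − 1 = (0.042·0.958)/0.00330 − 1 = 12.1927 − 1 = 11.1927.
Since shape1/(shape1+shape2) = μ, shape1 = 0.042·11.1927 = 0.47 and shape2 = 0.958·11.1927 = 10.72.

shape1 = 0.47, shape2 = 10.72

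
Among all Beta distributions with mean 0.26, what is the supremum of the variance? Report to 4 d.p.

Var = μ(1−μ)/(α+β+1), which approaches μ(1−μ) as α+β → 0.
So the supremum is μ(1−μ) = 0.26×0.74 = 0.1924.

0.1924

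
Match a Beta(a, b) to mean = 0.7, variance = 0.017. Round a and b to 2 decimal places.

a = 7.95, b = 3.41

Write ν = a+b; then a = μν and Var = μ(1−μ)/(ν+1).
ν = μ(1−μ)/Var − 1 = 0.21/0.017 − 1 = 11.3529.
a = 0.7·11.3529 = 7.95, b = 0.3·11.3529 = 3.41.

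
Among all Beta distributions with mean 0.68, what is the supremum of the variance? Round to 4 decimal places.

For fixed mean μ the Beta variance is μ(1−μ)/(α+β+1), increasing as α+β decreases.
Its least upper bound (not attained) is μ(1−μ) = 0.68·0.32 = 0.2176.

0.2176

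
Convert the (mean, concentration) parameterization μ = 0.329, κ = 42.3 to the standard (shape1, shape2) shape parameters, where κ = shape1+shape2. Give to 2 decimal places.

shape1 = μκ = 0.329×42.3 = 13.92 and shape2 = (1−μ)κ = 0.671×42.3 = 28.38.

shape1 = 13.92, shape2 = 28.38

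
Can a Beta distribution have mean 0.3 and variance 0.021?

Yes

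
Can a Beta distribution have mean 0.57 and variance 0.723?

No

The Beta variance bound is σ² < μ(1−μ).
Here μ(1−μ) = 0.57×0.43 = 0.2451, and 0.723 ≥ 0.2451.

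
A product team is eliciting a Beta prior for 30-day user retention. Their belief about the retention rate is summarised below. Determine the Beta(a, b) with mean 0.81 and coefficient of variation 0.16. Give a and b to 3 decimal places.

Var = (CV·μ)² = (0.16×0.81)² = 0.016796.
a+b = μ(1−μ)/Var − 1 = 0.1539/0.016796 − 1 = 8.1628.
Thus a = 0.81·8.1628 = 6.612 and b = 0.19·8.1628 = 1.551.

a = 6.612, b = 1.551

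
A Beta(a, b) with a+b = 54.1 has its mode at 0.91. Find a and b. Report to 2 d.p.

For a,b>1 the mode is (a−1)/(a+b−2), so a = mode·(κ−2)+1 = 0.91×52.1+1 = 48.41.
And b = (1−mode)·(κ−2)+1 = 0.09×52.1+1 = 5.69.

a = 48.41, b = 5.69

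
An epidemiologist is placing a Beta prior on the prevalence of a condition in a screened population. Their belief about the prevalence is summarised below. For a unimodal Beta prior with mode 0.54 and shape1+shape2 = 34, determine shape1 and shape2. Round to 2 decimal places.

Since the density peak of Beta(shape1,shape2) is at (shape1−1)/(shape1+shape2−2),
shape1 = 1 + 0.54(34−2) = 18.28 and shape2 = 34 − 18.28 = 15.72.

shape1 = 18.28, shape2 = 15.72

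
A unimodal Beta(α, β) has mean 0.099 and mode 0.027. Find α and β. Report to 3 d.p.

Let s = α+β. Mean gives α = μs = 0.099s; mode gives (α−1)/(s−2) = 0.027.
Substituting: 0.099s − 1 = 0.027(s−2) = 0.027s − 0.054, so 0.072s = 0.946 and s = 13.1389.
Then α = 0.099×13.1389 = 1.301 and β = s−α = 11.838.

α = 1.301, β = 11.838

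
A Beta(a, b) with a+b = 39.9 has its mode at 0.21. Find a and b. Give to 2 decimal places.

Since the density peak of Beta(a,b) is at (a−1)/(a+b−2),
a = 1 + 0.21(39.9−2) = 8.96 and b = 39.9 − 8.96 = 30.94.

a = 8.96, b = 30.94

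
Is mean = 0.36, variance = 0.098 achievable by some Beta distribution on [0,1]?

For any Beta, Var(X) < E[X]·(1−E[X]).
Here μ(1−μ) = 0.36×0.64 = 0.2304, and 0.098 < 0.2304.

Yes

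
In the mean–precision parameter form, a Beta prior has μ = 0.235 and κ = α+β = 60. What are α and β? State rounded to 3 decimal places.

Split κ in proportion μ : (1−μ): α = 0.235·60 = 14.100, β = 60 − 14.100 = 45.900.

α = 14.100, β = 45.900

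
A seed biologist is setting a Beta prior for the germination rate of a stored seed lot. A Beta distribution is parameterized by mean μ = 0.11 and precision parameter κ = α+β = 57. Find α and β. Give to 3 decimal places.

α = 6.270, β = 50.730

Split κ in proportion μ : (1−μ): α = 0.11·57 = 6.270, β = 57 − 6.270 = 50.730.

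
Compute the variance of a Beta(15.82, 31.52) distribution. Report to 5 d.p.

0.00460

Var = αβ/[(α+β)²(α+β+1)] = (15.82×31.52)/(47.34²×48.34) = 498.6464/108333.594504 = 0.00460.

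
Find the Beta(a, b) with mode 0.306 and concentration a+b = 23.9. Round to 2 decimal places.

a = 7.70, b = 16.20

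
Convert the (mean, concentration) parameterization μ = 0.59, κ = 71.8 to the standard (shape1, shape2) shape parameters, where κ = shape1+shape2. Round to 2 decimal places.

shape1 = μκ = 0.59×71.8 = 42.36 and shape2 = (1−μ)κ = 0.41×71.8 = 29.44.

shape1 = 42.36, shape2 = 29.44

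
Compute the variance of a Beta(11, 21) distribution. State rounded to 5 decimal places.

0.00684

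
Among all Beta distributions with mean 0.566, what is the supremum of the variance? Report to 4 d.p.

0.2456

For fixed mean μ the Beta variance is μ(1−μ)/(α+β+1), increasing as α+β decreases.
Its least upper bound (not attained) is μ(1−μ) = 0.566·0.434 = 0.2456.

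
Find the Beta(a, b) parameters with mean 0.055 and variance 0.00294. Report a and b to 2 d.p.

a = 0.92, b = 15.76

Write ν = a+b; then a = μν and Var = μ(1−μ)/(ν+1).
ν = μ(1−μ)/Var − 1 = 0.051975/0.00294 − 1 = 16.6786.
a = 0.055·16.6786 = 0.92, b = 0.945·16.6786 = 15.76.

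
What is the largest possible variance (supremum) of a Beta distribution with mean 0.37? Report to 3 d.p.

0.233

Var = μ(1−μ)/(α+β+1), which approaches μ(1−μ) as α+β → 0.
So the supremum is μ(1−μ) = 0.37×0.63 = 0.233.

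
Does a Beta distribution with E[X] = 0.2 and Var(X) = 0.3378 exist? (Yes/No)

No

A Beta with mean μ has variance μ(1−μ)/(α+β+1) < μ(1−μ).
Here μ(1−μ) = 0.2×0.8 = 0.16, and 0.3378 ≥ 0.16.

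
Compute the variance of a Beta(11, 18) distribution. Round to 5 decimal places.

0.00785

Var = αβ/[(α+β)²(α+β+1)] = (11×18)/(29²×30) = 198/25230 = 0.00785.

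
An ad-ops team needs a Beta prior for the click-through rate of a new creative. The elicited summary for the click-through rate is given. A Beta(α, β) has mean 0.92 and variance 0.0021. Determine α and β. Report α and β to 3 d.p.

α = 31.324, β = 2.724

Write ν = α+β; then α = μν and Var = μ(1−μ)/(ν+1).
ν = μ(1−μ)/Var − 1 = 0.0736/0.0021 − 1 = 34.0476.
α = 0.92·34.0476 = 31.324, β = 0.08·34.0476 = 2.724.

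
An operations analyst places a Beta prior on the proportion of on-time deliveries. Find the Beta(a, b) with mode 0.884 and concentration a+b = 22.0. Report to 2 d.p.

a = 18.68, b = 3.32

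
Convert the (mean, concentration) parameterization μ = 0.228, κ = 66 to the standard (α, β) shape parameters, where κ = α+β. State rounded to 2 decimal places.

α = μκ = 0.228×66 = 15.05 and β = (1−μ)κ = 0.772×66 = 50.95.

α = 15.05, β = 50.95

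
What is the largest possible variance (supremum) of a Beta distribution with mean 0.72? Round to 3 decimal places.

0.202

For fixed mean μ the Beta variance is μ(1−μ)/(α+β+1), increasing as α+β decreases.
Its least upper bound (not attained) is μ(1−μ) = 0.72·0.28 = 0.202.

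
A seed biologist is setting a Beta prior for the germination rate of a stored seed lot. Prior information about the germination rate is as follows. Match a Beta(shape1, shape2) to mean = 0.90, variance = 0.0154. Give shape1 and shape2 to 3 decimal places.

shape1 = 4.360, shape2 = 0.484

Write ν = shape1+shape2; then shape1 = μν and Var = μ(1−μ)/(ν+1).
ν = μ(1−μ)/Var − 1 = 0.0900/0.0154 − 1 = 4.8442.
shape1 = 0.90·4.8442 = 4.360, shape2 = 0.10·4.8442 = 0.484.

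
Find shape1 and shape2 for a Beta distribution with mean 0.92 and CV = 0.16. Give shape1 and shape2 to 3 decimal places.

shape1 = 2.205, shape2 = 0.192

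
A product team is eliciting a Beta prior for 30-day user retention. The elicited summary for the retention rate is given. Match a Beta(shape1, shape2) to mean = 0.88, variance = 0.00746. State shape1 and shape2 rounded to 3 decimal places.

shape1 = 11.577, shape2 = 1.579

Let s = shape1+shape2. The Beta variance is μ(1−μ)/(s+1).
So s+1 = μ(1−μ)/σ² = (0.88×0.12)/0.00746 = 0.1056/0.00746 = 14.1555, giving s = 13.1555.
Then shape1 = μs = 0.88×13.1555 = 11.577 and shape2 = (1−μ)s = 0.12×13.1555 = 1.579.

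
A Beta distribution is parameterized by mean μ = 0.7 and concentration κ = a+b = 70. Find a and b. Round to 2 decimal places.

Split κ in proportion μ : (1−μ): a = 0.7·70 = 49.00, b = 70 − 49.00 = 21.00.

a = 49.00, b = 21.00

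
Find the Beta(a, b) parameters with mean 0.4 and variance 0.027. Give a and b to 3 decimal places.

Write ν = a+b; then a = μν and Var = μ(1−μ)/(ν+1).
ν = μ(1−μ)/Var − 1 = 0.24/0.027 − 1 = 7.8889.
a = 0.4·7.8889 = 3.156, b = 0.6·7.8889 = 4.733.

a = 3.156, b = 4.733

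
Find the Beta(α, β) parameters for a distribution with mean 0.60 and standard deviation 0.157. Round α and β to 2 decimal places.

σ² = 0.157² = 0.024649.
With s = α+β, Var = μ(1−μ)/(s+1), so s+1 = (0.60×0.40)/0.024649 = 9.7367 and s = 8.7367.
α = μs = 5.24, β = (1−μ)s = 3.49.

α = 5.24, β = 3.49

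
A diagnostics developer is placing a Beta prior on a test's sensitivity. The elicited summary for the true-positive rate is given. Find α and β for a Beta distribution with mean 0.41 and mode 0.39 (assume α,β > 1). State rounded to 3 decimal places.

With s = α+β: μ = α/s and mode = (α−1)/(s−2). Eliminating α = μs,
μs − 1 = m(s−2) ⇒ s(μ−m) = 1−2m ⇒ s = 0.22/0.02 = 11.0000.
So α = μs = 4.510, β = (1−μ)s = 6.490.

α = 4.510, β = 6.490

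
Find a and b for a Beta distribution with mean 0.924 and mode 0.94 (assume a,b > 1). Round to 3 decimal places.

a = 50.820, b = 4.180

Let s = a+b. Mean gives a = μs = 0.924s; mode gives (a−1)/(s−2) = 0.94.
Substituting: 0.924s − 1 = 0.94(s−2) = 0.94s − 1.88, so -0.016s = -0.88 and s = 55.0000.
Then a = 0.924×55.0000 = 50.820 and b = s−a = 4.180.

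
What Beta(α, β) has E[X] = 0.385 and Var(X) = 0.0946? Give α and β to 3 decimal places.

Let s = α+β. The Beta variance is μ(1−μ)/(s+1).
So s+1 = μ(1−μ)/σ² = (0.385×0.615)/0.0946 = 0.236775/0.0946 = 2.5029, giving s = 1.5029.
Then α = μs = 0.385×1.5029 = 0.579 and β = (1−μ)s = 0.615×1.5029 = 0.924.

α = 0.579, β = 0.924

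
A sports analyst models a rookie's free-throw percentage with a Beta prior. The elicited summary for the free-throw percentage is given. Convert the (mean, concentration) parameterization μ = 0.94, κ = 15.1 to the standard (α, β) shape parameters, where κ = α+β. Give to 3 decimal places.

α = 14.194, β = 0.906

α = μκ = 0.94×15.1 = 14.194 and β = (1−μ)κ = 0.06×15.1 = 0.906.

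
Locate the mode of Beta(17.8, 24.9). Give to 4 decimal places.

With α,β > 1, mode = (α−1)/(α+β−2) = 16.8/40.7 = 0.4128.

0.4128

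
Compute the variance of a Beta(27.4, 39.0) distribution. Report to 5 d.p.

0.00360

α+β = 66.4 and αβ = 1068.60, so Var = αβ/[(α+β)²(α+β+1)] = 1068.60/297163.904 = 0.00360.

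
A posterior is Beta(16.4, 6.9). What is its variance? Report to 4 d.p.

0.0086

Var = αβ/[(α+β)²(α+β+1)] = (16.4×6.9)/(23.3²×24.3) = 113.16/13192.227 = 0.0086.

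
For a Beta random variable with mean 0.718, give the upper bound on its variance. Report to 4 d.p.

0.2025

Var = μ(1−μ)/(α+β+1), which approaches μ(1−μ) as α+β → 0.
So the supremum is μ(1−μ) = 0.718×0.282 = 0.2025.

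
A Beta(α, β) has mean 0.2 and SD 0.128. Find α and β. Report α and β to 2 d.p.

α = 1.75, β = 7.01

σ² = 0.128² = 0.016384.
With s = α+β, Var = μ(1−μ)/(s+1), so s+1 = (0.2×0.8)/0.016384 = 9.7656 and s = 8.7656.
α = μs = 1.75, β = (1−μ)s = 7.01.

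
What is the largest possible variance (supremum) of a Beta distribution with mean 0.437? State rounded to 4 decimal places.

0.2460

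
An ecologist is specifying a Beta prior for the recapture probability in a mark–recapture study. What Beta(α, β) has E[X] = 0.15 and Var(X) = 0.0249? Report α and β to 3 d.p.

Let s = α+β. The Beta variance is μ(1−μ)/(s+1).
So s+1 = μ(1−μ)/σ² = (0.15×0.85)/0.0249 = 0.1275/0.0249 = 5.1205, giving s = 4.1205.
Then α = μs = 0.15×4.1205 = 0.618 and β = (1−μ)s = 0.85×4.1205 = 3.502.

α = 0.618, β = 3.502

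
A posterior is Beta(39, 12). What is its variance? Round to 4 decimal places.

0.0035

Var = αβ/[(α+β)²(α+β+1)] = (39×12)/(51²×52) = 468/135252 = 0.0035.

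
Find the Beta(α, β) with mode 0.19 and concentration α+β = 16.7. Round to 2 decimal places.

α = 3.79, β = 12.91

Mode = (α−1)/(κ−2) with κ = α+β, so α−1 = 0.19·14.7 = 2.79.
α = 3.79; β = κ − α = 12.91.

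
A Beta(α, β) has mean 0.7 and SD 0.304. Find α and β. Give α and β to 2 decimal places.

First σ² = 0.092416. Setting α = μn, β = (1−μ)n with n = α+β,
μ(1−μ)/(n+1) = 0.092416 ⇒ n+1 = 0.21/0.092416 = 2.2723 ⇒ n = 1.2723.
Hence α = 0.7×1.2723 = 0.89, β = 0.3×1.2723 = 0.38.

α = 0.89, β = 0.38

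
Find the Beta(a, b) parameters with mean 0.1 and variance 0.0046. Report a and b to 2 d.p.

Write ν = a+b; then a = μν and Var = μ(1−μ)/(ν+1).
ν = μ(1−μ)/Var − 1 = 0.09/0.0046 − 1 = 18.5652.
a = 0.1·18.5652 = 1.86, b = 0.9·18.5652 = 16.71.

a = 1.86, b = 16.71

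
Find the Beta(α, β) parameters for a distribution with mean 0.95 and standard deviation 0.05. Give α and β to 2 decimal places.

α = 17.10, β = 0.90

σ² = 0.05² = 0.0025.
With s = α+β, Var = μ(1−μ)/(s+1), so s+1 = (0.95×0.05)/0.0025 = 19.0000 and s = 18.0000.
α = μs = 17.10, β = (1−μ)s = 0.90.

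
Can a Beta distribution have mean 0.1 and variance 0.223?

For any Beta, Var(X) < E[X]·(1−E[X]).
Here μ(1−μ) = 0.1×0.9 = 0.09, and 0.223 ≥ 0.09.

No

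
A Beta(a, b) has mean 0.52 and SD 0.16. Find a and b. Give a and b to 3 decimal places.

a = 4.550, b = 4.200

First σ² = 0.0256. Setting a = μn, b = (1−μ)n with n = a+b,
μ(1−μ)/(n+1) = 0.0256 ⇒ n+1 = 0.2496/0.0256 = 9.7500 ⇒ n = 8.7500.
Hence a = 0.52×8.7500 = 4.550, b = 0.48×8.7500 = 4.200.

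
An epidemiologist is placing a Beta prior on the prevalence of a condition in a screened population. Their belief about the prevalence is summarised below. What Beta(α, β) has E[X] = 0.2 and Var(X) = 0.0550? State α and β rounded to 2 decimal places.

α = 0.38, β = 1.53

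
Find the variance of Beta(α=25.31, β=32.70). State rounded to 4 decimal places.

μ = 25.31/58.01 = 0.436304; Var = μ(1−μ)/(α+β+1) = 0.2459428/59.01 = 0.0042.

0.0042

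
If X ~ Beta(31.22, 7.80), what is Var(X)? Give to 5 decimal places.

0.00400

α+β = 39.02 and αβ = 243.5160, so Var = αβ/[(α+β)²(α+β+1)] = 243.5160/60932.867208 = 0.00400.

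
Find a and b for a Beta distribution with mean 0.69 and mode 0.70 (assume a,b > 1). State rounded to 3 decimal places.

Let s = a+b. Mean gives a = μs = 0.69s; mode gives (a−1)/(s−2) = 0.70.
Substituting: 0.69s − 1 = 0.70(s−2) = 0.70s − 1.40, so -0.01s = -0.40 and s = 40.0000.
Then a = 0.69×40.0000 = 27.600 and b = s−a = 12.400.

a = 27.600, b = 12.400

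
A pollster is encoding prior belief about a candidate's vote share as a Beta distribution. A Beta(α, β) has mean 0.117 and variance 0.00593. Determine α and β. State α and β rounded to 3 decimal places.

By moment matching, α+β = μ(1−μ)/σ² − 1 = (0.117·0.883)/0.00593 − 1 = 17.4218 − 1 = 16.4218.
Since α/(α+β) = μ, α = 0.117·16.4218 = 1.921 and β = 0.883·16.4218 = 14.500.

α = 1.921, β = 14.500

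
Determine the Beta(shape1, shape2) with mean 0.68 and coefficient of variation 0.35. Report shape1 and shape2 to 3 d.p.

Var = (CV·μ)² = (0.35×0.68)² = 0.056644.
shape1+shape2 = μ(1−μ)/Var − 1 = 0.2176/0.056644 − 1 = 2.8415.
Thus shape1 = 0.68·2.8415 = 1.932 and shape2 = 0.32·2.8415 = 0.909.

shape1 = 1.932, shape2 = 0.909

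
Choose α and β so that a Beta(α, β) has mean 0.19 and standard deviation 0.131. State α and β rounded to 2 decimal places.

α = 1.51, β = 6.45

First σ² = 0.017161. Setting α = μn, β = (1−μ)n with n = α+β,
μ(1−μ)/(n+1) = 0.017161 ⇒ n+1 = 0.1539/0.017161 = 8.9680 ⇒ n = 7.9680.
Hence α = 0.19×7.9680 = 1.51, β = 0.81×7.9680 = 6.45.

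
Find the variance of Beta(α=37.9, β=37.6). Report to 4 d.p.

0.0033

Var = αβ/[(α+β)²(α+β+1)] = (37.9×37.6)/(75.5²×76.5) = 1425.04/436069.125 = 0.0033.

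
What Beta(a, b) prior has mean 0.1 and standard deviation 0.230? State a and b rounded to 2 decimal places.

σ² = 0.230² = 0.052900.
With s = a+b, Var = μ(1−μ)/(s+1), so s+1 = (0.1×0.9)/0.052900 = 1.7013 and s = 0.7013.
a = μs = 0.07, b = (1−μ)s = 0.63.

a = 0.07, b = 0.63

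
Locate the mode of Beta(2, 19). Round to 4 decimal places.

0.0526

With α,β > 1, mode = (α−1)/(α+β−2) = 1/19 = 0.0526.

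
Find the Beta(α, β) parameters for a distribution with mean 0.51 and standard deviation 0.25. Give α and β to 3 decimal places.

First σ² = 0.0625. Setting α = μn, β = (1−μ)n with n = α+β,
μ(1−μ)/(n+1) = 0.0625 ⇒ n+1 = 0.2499/0.0625 = 3.9984 ⇒ n = 2.9984.
Hence α = 0.51×2.9984 = 1.529, β = 0.49×2.9984 = 1.469.

α = 1.529, β = 1.469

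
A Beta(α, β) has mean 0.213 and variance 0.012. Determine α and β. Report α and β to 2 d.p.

By moment matching, α+β = μ(1−μ)/σ² − 1 = (0.213·0.787)/0.012 − 1 = 13.9693 − 1 = 12.9693.
Since α/(α+β) = μ, α = 0.213·12.9693 = 2.76 and β = 0.787·12.9693 = 10.21.

α = 2.76, β = 10.21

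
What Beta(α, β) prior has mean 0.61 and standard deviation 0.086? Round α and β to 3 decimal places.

First σ² = 0.007396. Setting α = μn, β = (1−μ)n with n = α+β,
μ(1−μ)/(n+1) = 0.007396 ⇒ n+1 = 0.2379/0.007396 = 32.1660 ⇒ n = 31.1660.
Hence α = 0.61×31.1660 = 19.011, β = 0.39×31.1660 = 12.155.

α = 19.011, β = 12.155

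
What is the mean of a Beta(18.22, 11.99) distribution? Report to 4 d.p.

E[X] = α/(α+β) = 18.22/30.21 = 0.6031.

0.6031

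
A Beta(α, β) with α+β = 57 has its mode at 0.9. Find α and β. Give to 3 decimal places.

For α,β>1 the mode is (α−1)/(α+β−2), so α = mode·(κ−2)+1 = 0.9×55+1 = 50.500.
And β = (1−mode)·(κ−2)+1 = 0.1×55+1 = 6.500.

α = 50.500, β = 6.500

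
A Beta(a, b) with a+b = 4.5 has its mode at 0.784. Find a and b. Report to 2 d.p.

For a,b>1 the mode is (a−1)/(a+b−2), so a = mode·(κ−2)+1 = 0.784×2.5+1 = 2.96.
And b = (1−mode)·(κ−2)+1 = 0.216×2.5+1 = 1.54.

a = 2.96, b = 1.54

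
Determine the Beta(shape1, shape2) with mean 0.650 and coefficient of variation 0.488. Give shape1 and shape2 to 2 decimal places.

Var = (CV·μ)² = (0.488×0.650)² = 0.100616.
shape1+shape2 = μ(1−μ)/Var − 1 = 0.227500/0.100616 − 1 = 1.2611.
Thus shape1 = 0.650·1.2611 = 0.82 and shape2 = 0.350·1.2611 = 0.44.

shape1 = 0.82, shape2 = 0.44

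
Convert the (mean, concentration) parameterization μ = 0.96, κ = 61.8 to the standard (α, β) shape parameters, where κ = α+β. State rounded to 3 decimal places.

α = 59.328, β = 2.472

α = μκ = 0.96×61.8 = 59.328 and β = (1−μ)κ = 0.04×61.8 = 2.472.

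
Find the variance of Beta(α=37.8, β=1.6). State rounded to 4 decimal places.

0.0010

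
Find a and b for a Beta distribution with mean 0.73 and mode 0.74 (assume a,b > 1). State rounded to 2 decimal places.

a = 35.04, b = 12.96

With s = a+b: μ = a/s and mode = (a−1)/(s−2). Eliminating a = μs,
μs − 1 = m(s−2) ⇒ s(μ−m) = 1−2m ⇒ s = -0.48/-0.01 = 48.0000.
So a = μs = 35.04, b = (1−μ)s = 12.96.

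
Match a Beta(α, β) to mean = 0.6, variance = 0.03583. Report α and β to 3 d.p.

α = 3.419, β = 2.279

Write ν = α+β; then α = μν and Var = μ(1−μ)/(ν+1).
ν = μ(1−μ)/Var − 1 = 0.24/0.03583 − 1 = 5.6983.
α = 0.6·5.6983 = 3.419, β = 0.4·5.6983 = 2.279.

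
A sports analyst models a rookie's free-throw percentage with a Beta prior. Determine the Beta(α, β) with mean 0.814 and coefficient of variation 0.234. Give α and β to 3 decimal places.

σ = CV·μ = 0.234×0.814 = 0.19048, so σ² = 0.036281.
s+1 = μ(1−μ)/σ² = 0.151404/0.036281 = 4.1731, so s = α+β = 3.1731.
α = μs = 2.583, β = (1−μ)s = 0.590.

α = 2.583, β = 0.590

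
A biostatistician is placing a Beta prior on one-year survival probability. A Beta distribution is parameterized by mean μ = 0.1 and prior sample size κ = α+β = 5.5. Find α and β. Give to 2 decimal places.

α = μκ = 0.1×5.5 = 0.55 and β = (1−μ)κ = 0.9×5.5 = 4.95.

α = 0.55, β = 4.95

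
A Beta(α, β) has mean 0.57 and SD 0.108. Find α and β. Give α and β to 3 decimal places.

α = 11.408, β = 8.606

σ² = 0.108² = 0.011664.
With s = α+β, Var = μ(1−μ)/(s+1), so s+1 = (0.57×0.43)/0.011664 = 21.0134 and s = 20.0134.
α = μs = 11.408, β = (1−μ)s = 8.606.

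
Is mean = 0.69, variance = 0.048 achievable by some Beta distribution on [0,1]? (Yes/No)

A Beta with mean μ has variance μ(1−μ)/(α+β+1) < μ(1−μ).
Here μ(1−μ) = 0.69×0.31 = 0.2139, and 0.048 < 0.2139.

Yes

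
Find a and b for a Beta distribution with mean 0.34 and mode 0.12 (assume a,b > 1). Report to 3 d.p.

a = 1.175, b = 2.280

Let s = a+b. Mean gives a = μs = 0.34s; mode gives (a−1)/(s−2) = 0.12.
Substituting: 0.34s − 1 = 0.12(s−2) = 0.12s − 0.24, so 0.22s = 0.76 and s = 3.4545.
Then a = 0.34×3.4545 = 1.175 and b = s−a = 2.280.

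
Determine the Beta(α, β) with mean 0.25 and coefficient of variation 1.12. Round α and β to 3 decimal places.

α = 0.348, β = 1.044

Var = (CV·μ)² = (1.12×0.25)² = 0.078400.
α+β = μ(1−μ)/Var − 1 = 0.1875/0.078400 − 1 = 1.3916.
Thus α = 0.25·1.3916 = 0.348 and β = 0.75·1.3916 = 1.044.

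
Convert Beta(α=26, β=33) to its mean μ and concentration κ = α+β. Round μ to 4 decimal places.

κ = α+β = 26+33 = 59; μ = α/κ = 26/59 = 0.4407.

μ = 0.4407, κ = 59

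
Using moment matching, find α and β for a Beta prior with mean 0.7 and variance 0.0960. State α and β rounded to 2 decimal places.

α = 0.83, β = 0.36

By moment matching, α+β = μ(1−μ)/σ² − 1 = (0.7·0.3)/0.0960 − 1 = 2.1875 − 1 = 1.1875.
Since α/(α+β) = μ, α = 0.7·1.1875 = 0.83 and β = 0.3·1.1875 = 0.36.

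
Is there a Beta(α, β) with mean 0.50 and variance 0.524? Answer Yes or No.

No

A Beta with mean μ has variance μ(1−μ)/(α+β+1) < μ(1−μ).
Here μ(1−μ) = 0.50×0.50 = 0.2500, and 0.524 ≥ 0.2500.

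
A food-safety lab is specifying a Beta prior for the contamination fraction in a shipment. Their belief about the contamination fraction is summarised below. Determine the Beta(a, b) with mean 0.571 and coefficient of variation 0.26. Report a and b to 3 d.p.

a = 5.775, b = 4.339

Var = (CV·μ)² = (0.26×0.571)² = 0.022040.
a+b = μ(1−μ)/Var − 1 = 0.244959/0.022040 − 1 = 10.1141.
Thus a = 0.571·10.1141 = 5.775 and b = 0.429·10.1141 = 4.339.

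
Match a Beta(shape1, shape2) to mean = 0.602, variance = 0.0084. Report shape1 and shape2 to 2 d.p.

shape1 = 16.57, shape2 = 10.95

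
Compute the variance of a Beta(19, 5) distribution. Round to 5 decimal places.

α+β = 24 and αβ = 95, so Var = αβ/[(α+β)²(α+β+1)] = 95/14400 = 0.00660.

0.00660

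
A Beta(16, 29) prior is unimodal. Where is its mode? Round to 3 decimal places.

The density x^(α−1)(1−x)^(β−1) is maximised at (α−1)/(α+β−2) = 15/43 = 0.349.

0.349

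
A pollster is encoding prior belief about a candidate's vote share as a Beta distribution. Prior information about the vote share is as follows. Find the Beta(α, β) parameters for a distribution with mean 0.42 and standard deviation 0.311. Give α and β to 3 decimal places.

α = 0.638, β = 0.881

σ² = 0.311² = 0.096721.
With s = α+β, Var = μ(1−μ)/(s+1), so s+1 = (0.42×0.58)/0.096721 = 2.5186 and s = 1.5186.
α = μs = 0.638, β = (1−μ)s = 0.881.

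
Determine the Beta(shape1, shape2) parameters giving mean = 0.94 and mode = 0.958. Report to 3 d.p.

shape1 = 47.836, shape2 = 3.053

Let s = shape1+shape2. Mean gives shape1 = μs = 0.94s; mode gives (shape1−1)/(s−2) = 0.958.
Substituting: 0.94s − 1 = 0.958(s−2) = 0.958s − 1.916, so -0.018s = -0.916 and s = 50.8889.
Then shape1 = 0.94×50.8889 = 47.836 and shape2 = s−shape1 = 3.053.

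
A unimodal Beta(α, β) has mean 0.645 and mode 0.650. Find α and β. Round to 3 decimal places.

α = 38.700, β = 21.300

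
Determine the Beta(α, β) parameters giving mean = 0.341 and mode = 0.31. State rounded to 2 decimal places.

With s = α+β: μ = α/s and mode = (α−1)/(s−2). Eliminating α = μs,
μs − 1 = m(s−2) ⇒ s(μ−m) = 1−2m ⇒ s = 0.38/0.031 = 12.2581.
So α = μs = 4.18, β = (1−μ)s = 8.08.

α = 4.18, β = 8.08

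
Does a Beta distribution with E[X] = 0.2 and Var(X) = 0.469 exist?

No

For any Beta, Var(X) < E[X]·(1−E[X]).
Here μ(1−μ) = 0.2×0.8 = 0.16, and 0.469 ≥ 0.16.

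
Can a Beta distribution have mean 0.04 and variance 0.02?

Yes

For any Beta, Var(X) < E[X]·(1−E[X]).
Here μ(1−μ) = 0.04×0.96 = 0.0384, and 0.02 < 0.0384.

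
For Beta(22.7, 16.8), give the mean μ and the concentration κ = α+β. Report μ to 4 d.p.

κ = α+β = 22.7+16.8 = 39.5; μ = α/κ = 22.7/39.5 = 0.5747.

μ = 0.5747, κ = 39.5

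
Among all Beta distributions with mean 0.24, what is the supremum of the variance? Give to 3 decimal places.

0.182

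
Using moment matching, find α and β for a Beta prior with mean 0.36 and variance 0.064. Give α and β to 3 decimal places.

Let s = α+β. The Beta variance is μ(1−μ)/(s+1).
So s+1 = μ(1−μ)/σ² = (0.36×0.64)/0.064 = 0.2304/0.064 = 3.6000, giving s = 2.6000.
Then α = μs = 0.36×2.6000 = 0.936 and β = (1−μ)s = 0.64×2.6000 = 1.664.

α = 0.936, β = 1.664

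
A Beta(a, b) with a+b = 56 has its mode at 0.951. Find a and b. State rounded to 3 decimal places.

a = 52.354, b = 3.646

Since the density peak of Beta(a,b) is at (a−1)/(a+b−2),
a = 1 + 0.951(56−2) = 52.354 and b = 56 − 52.354 = 3.646.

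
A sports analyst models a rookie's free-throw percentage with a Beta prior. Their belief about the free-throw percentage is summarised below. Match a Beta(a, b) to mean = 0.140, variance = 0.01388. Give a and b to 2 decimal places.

By moment matching, a+b = μ(1−μ)/σ² − 1 = (0.140·0.860)/0.01388 − 1 = 8.6744 − 1 = 7.6744.
Since a/(a+b) = μ, a = 0.140·7.6744 = 1.07 and b = 0.860·7.6744 = 6.60.

a = 1.07, b = 6.60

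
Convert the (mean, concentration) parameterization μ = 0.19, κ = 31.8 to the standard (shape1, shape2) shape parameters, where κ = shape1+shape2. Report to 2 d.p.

shape1 = μκ = 0.19×31.8 = 6.04 and shape2 = (1−μ)κ = 0.81×31.8 = 25.76.

shape1 = 6.04, shape2 = 25.76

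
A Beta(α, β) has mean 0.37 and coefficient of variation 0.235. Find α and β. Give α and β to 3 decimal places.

α = 11.038, β = 18.794

Var = (CV·μ)² = (0.235×0.37)² = 0.007560.
α+β = μ(1−μ)/Var − 1 = 0.2331/0.007560 − 1 = 29.8321.
Thus α = 0.37·29.8321 = 11.038 and β = 0.63·29.8321 = 18.794.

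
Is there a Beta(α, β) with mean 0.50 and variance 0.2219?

Yes

A Beta with mean μ has variance μ(1−μ)/(α+β+1) < μ(1−μ).
Here μ(1−μ) = 0.50×0.50 = 0.2500, and 0.2219 < 0.2500.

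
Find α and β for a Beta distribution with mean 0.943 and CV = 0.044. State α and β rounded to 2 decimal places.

α = 28.50, β = 1.72

Var = (CV·μ)² = (0.044×0.943)² = 0.001722.
α+β = μ(1−μ)/Var − 1 = 0.053751/0.001722 − 1 = 30.2218.
Thus α = 0.943·30.2218 = 28.50 and β = 0.057·30.2218 = 1.72.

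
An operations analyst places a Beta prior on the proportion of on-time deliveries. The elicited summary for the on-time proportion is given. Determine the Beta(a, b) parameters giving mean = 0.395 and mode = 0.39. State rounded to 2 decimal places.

a = 17.38, b = 26.62

Let s = a+b. Mean gives a = μs = 0.395s; mode gives (a−1)/(s−2) = 0.39.
Substituting: 0.395s − 1 = 0.39(s−2) = 0.39s − 0.78, so 0.005s = 0.22 and s = 44.0000.
Then a = 0.395×44.0000 = 17.38 and b = s−a = 26.62.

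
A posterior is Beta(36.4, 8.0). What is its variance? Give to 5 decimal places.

Var = αβ/[(α+β)²(α+β+1)] = (36.4×8.0)/(44.4²×45.4) = 291.20/89499.744 = 0.00325.

0.00325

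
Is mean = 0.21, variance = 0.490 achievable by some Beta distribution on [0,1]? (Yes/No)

For any Beta, Var(X) < E[X]·(1−E[X]).
Here μ(1−μ) = 0.21×0.79 = 0.1659, and 0.490 ≥ 0.1659.

No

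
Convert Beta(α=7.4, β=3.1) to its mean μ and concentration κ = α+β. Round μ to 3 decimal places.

μ = 0.705, κ = 10.5

κ = α+β = 7.4+3.1 = 10.5; μ = α/κ = 7.4/10.5 = 0.705.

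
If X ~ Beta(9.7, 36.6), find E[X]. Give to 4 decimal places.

0.2095

E[X] = α/(α+β) = 9.7/46.3 = 0.2095.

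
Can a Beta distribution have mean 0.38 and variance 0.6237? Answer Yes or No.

The Beta variance bound is σ² < μ(1−μ).
Here μ(1−μ) = 0.38×0.62 = 0.2356, and 0.6237 ≥ 0.2356.

No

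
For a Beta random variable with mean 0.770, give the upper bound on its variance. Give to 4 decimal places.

0.1771

For fixed mean μ the Beta variance is μ(1−μ)/(α+β+1), increasing as α+β decreases.
Its least upper bound (not attained) is μ(1−μ) = 0.770·0.230 = 0.1771.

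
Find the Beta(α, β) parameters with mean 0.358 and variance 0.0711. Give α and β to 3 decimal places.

α = 0.799, β = 1.433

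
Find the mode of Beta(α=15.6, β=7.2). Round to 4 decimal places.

0.7019

With α,β > 1, mode = (α−1)/(α+β−2) = 14.6/20.8 = 0.7019.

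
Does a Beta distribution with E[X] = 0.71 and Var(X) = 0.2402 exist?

A Beta with mean μ has variance μ(1−μ)/(α+β+1) < μ(1−μ).
Here μ(1−μ) = 0.71×0.29 = 0.2059, and 0.2402 ≥ 0.2059.

No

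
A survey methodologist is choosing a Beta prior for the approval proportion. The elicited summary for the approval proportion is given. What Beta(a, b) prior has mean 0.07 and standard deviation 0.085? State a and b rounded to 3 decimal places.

σ² = 0.085² = 0.007225.
With s = a+b, Var = μ(1−μ)/(s+1), so s+1 = (0.07×0.93)/0.007225 = 9.0104 and s = 8.0104.
a = μs = 0.561, b = (1−μ)s = 7.450.

a = 0.561, b = 7.450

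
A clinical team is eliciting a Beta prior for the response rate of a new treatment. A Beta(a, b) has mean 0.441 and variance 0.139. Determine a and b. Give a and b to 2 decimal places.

Write ν = a+b; then a = μν and Var = μ(1−μ)/(ν+1).
ν = μ(1−μ)/Var − 1 = 0.246519/0.139 − 1 = 0.7735.
a = 0.441·0.7735 = 0.34, b = 0.559·0.7735 = 0.43.

a = 0.34, b = 0.43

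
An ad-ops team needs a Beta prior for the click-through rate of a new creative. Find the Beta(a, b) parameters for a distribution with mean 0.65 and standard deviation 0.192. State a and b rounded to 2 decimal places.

a = 3.36, b = 1.81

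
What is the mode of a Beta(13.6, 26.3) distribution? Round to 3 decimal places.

The density x^(α−1)(1−x)^(β−1) is maximised at (α−1)/(α+β−2) = 12.6/37.9 = 0.332.

0.332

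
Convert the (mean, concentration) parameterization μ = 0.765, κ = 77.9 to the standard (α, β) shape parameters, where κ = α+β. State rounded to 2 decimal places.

α = μκ = 0.765×77.9 = 59.59 and β = (1−μ)κ = 0.235×77.9 = 18.31.

α = 59.59, β = 18.31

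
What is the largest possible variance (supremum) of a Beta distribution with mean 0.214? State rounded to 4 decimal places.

Var = μ(1−μ)/(α+β+1), which approaches μ(1−μ) as α+β → 0.
So the supremum is μ(1−μ) = 0.214×0.786 = 0.1682.

0.1682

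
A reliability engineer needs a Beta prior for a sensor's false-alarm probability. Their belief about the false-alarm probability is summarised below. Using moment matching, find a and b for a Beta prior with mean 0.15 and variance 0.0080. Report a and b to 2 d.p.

a = 2.24, b = 12.70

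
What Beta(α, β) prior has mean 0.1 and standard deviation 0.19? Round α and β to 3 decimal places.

σ² = 0.19² = 0.0361.
With s = α+β, Var = μ(1−μ)/(s+1), so s+1 = (0.1×0.9)/0.0361 = 2.4931 and s = 1.4931.
α = μs = 0.149, β = (1−μ)s = 1.344.

α = 0.149, β = 1.344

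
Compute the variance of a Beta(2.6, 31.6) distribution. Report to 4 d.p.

μ = 2.6/34.2 = 0.076023; Var = μ(1−μ)/(α+β+1) = 0.0702438/35.2 = 0.0020.

0.0020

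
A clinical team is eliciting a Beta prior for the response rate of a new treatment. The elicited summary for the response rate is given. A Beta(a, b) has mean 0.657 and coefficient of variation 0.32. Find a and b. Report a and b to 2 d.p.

Var = (CV·μ)² = (0.32×0.657)² = 0.044201.
a+b = μ(1−μ)/Var − 1 = 0.225351/0.044201 − 1 = 4.0983.
Thus a = 0.657·4.0983 = 2.69 and b = 0.343·4.0983 = 1.41.

a = 2.69, b = 1.41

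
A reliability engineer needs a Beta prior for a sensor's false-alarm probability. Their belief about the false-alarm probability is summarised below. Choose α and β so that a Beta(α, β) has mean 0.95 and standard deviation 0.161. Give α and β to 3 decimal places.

α = 0.791, β = 0.042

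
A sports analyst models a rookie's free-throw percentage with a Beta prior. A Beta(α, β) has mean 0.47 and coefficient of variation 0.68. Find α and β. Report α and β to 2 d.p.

α = 0.68, β = 0.76

σ = CV·μ = 0.68×0.47 = 0.31960, so σ² = 0.102144.
s+1 = μ(1−μ)/σ² = 0.2491/0.102144 = 2.4387, so s = α+β = 1.4387.
α = μs = 0.68, β = (1−μ)s = 0.76.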